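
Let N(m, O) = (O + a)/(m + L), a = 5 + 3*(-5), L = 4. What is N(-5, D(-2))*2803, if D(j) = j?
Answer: 33636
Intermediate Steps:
a = -10 (a = 5 - 15 = -10)
N(m, O) = (-10 + O)/(4 + m) (N(m, O) = (O - 10)/(m + 4) = (-10 + O)/(4 + m))
N(-5, D(-2))*2803 = ((-10 - 2)/(4 - 5))*2803 = (-12/(-1))*2803 = -1*(-12)*2803 = 12*2803 = 33636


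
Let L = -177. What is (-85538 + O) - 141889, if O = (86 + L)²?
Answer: -219146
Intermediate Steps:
O = 8281 (O = (86 - 177)² = (-91)² = 8281)
(-85538 + O) - 141889 = (-85538 + 8281) - 141889 = -77257 - 141889 = -219146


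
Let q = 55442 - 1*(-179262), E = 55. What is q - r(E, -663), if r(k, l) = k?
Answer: 234649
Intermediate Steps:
q = 234704 (q = 55442 + 179262 = 234704)
q - r(E, -663) = 234704 - 1*55 = 234704 - 55 = 234649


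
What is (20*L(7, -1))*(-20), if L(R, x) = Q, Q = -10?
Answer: 4000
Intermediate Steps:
L(R, x) = -10
(20*L(7, -1))*(-20) = (20*(-10))*(-20) = -200*(-20) = 4000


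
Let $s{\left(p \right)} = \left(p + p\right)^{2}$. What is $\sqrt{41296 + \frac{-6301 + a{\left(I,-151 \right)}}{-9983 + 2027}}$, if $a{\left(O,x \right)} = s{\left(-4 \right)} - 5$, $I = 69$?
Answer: $\frac{\sqrt{72611145178}}{1326} \approx 203.22$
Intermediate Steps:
$s{\left(p \right)} = 4 p^{2}$ ($s{\left(p \right)} = \left(2 p\right)^{2} = 4 p^{2}$)
$a{\left(O,x \right)} = 59$ ($a{\left(O,x \right)} = 4 \left(-4\right)^{2} - 5 = 4 \cdot 16 - 5 = 64 - 5 = 59$)
$\sqrt{41296 + \frac{-6301 + a{\left(I,-151 \right)}}{-9983 + 2027}} = \sqrt{41296 + \frac{-6301 + 59}{-9983 + 2027}} = \sqrt{41296 - \frac{6242}{-7956}} = \sqrt{41296 - - \frac{3121}{3978}} = \sqrt{41296 + \frac{3121}{3978}} = \sqrt{\frac{164278609}{3978}} = \frac{\sqrt{72611145178}}{1326}$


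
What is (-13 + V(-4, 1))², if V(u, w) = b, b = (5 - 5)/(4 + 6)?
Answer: 169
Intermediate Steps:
b = 0 (b = 0/10 = 0*(⅒) = 0)
V(u, w) = 0
(-13 + V(-4, 1))² = (-13 + 0)² = (-13)² = 169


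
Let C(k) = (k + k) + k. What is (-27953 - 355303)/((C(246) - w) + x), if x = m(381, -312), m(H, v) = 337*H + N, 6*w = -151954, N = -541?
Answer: -1149768/461759 ≈ -2.4900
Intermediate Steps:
w = -75977/3 (w = (1/6)*(-151954) = -75977/3 ≈ -25326.)
m(H, v) = -541 + 337*H (m(H, v) = 337*H - 541 = -541 + 337*H)
C(k) = 3*k (C(k) = 2*k + k = 3*k)
x = 127856 (x = -541 + 337*381 = -541 + 128397 = 127856)
(-27953 - 355303)/((C(246) - w) + x) = (-27953 - 355303)/((3*246 - 1*(-75977/3)) + 127856) = -383256/((738 + 75977/3) + 127856) = -383256/(78191/3 + 127856) = -383256/461759/3 = -383256*3/461759 = -1149768/461759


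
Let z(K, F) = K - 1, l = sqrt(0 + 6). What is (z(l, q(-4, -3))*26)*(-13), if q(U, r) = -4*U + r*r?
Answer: 338 - 338*sqrt(6) ≈ -489.93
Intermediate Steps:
q(U, r) = r**2 - 4*U (q(U, r) = -4*U + r**2 = r**2 - 4*U)
l = sqrt(6) ≈ 2.4495
z(K, F) = -1 + K
(z(l, q(-4, -3))*26)*(-13) = ((-1 + sqrt(6))*26)*(-13) = (-26 + 26*sqrt(6))*(-13) = 338 - 338*sqrt(6)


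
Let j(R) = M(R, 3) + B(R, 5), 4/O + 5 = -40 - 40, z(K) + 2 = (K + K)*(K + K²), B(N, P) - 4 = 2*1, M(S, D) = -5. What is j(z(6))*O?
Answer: -4/85 ≈ -0.047059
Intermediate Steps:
B(N, P) = 6 (B(N, P) = 4 + 2*1 = 4 + 2 = 6)
z(K) = -2 + 2*K*(K + K²) (z(K) = -2 + (K + K)*(K + K²) = -2 + (2*K)*(K + K²) = -2 + 2*K*(K + K²))
O = -4/85 (O = 4/(-5 + (-40 - 40)) = 4/(-5 - 80) = 4/(-85) = 4*(-1/85) = -4/85 ≈ -0.047059)
j(R) = 1 (j(R) = -5 + 6 = 1)
j(z(6))*O = 1*(-4/85) = -4/85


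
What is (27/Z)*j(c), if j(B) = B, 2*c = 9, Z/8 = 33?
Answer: 81/176 ≈ 0.46023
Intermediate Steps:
Z = 264 (Z = 8*33 = 264)
c = 9/2 (c = (1/2)*9 = 9/2 ≈ 4.5000)
(27/Z)*j(c) = (27/264)*(9/2) = (27*(1/264))*(9/2) = (9/88)*(9/2) = 81/176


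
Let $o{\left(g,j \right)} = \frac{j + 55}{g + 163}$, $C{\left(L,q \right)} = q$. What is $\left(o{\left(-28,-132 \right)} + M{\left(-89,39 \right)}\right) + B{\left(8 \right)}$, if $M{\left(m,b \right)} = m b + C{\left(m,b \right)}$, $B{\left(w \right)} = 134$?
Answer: $- \frac{445307}{135} \approx -3298.6$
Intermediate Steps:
$M{\left(m,b \right)} = b + b m$ ($M{\left(m,b \right)} = m b + b = b m + b = b + b m$)
$o{\left(g,j \right)} = \frac{55 + j}{163 + g}$
$\left(o{\left(-28,-132 \right)} + M{\left(-89,39 \right)}\right) + B{\left(8 \right)} = \left(\frac{55 - 132}{163 - 28} + 39 \left(1 - 89\right)\right) + 134 = \left(\frac{1}{135} \left(-77\right) + 39 \left(-88\right)\right) + 134 = \left(\frac{1}{135} \left(-77\right) - 3432\right) + 134 = \left(- \frac{77}{135} - 3432\right) + 134 = - \frac{463397}{135} + 134 = - \frac{445307}{135}$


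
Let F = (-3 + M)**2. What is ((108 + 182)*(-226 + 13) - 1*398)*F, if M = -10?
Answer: -10506392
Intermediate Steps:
F = 169 (F = (-3 - 10)**2 = (-13)**2 = 169)
((108 + 182)*(-226 + 13) - 1*398)*F = ((108 + 182)*(-226 + 13) - 1*398)*169 = (290*(-213) - 398)*169 = (-61770 - 398)*169 = -62168*169 = -10506392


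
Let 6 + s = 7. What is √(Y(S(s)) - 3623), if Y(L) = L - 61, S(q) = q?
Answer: I*√3683 ≈ 60.688*I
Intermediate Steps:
s = 1 (s = -6 + 7 = 1)
Y(L) = -61 + L
√(Y(S(s)) - 3623) = √((-61 + 1) - 3623) = √(-60 - 3623) = √(-3683) = I*√3683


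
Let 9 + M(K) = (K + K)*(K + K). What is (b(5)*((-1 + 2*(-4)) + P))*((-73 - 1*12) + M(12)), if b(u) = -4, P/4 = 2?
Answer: 1928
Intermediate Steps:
P = 8 (P = 4*2 = 8)
M(K) = -9 + 4*K**2 (M(K) = -9 + (K + K)*(K + K) = -9 + (2*K)*(2*K) = -9 + 4*K**2)
(b(5)*((-1 + 2*(-4)) + P))*((-73 - 1*12) + M(12)) = (-4*((-1 + 2*(-4)) + 8))*((-73 - 1*12) + (-9 + 4*12**2)) = (-4*((-1 - 8) + 8))*((-73 - 12) + (-9 + 4*144)) = (-4*(-9 + 8))*(-85 + (-9 + 576)) = (-4*(-1))*(-85 + 567) = 4*482 = 1928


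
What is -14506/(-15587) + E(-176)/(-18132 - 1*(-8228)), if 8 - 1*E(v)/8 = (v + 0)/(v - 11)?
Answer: 151711418/164022001 ≈ 0.92495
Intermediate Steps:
E(v) = 64 - 8*v/(-11 + v) (E(v) = 64 - 8*(v + 0)/(v - 11) = 64 - 8*v/(-11 + v))
-14506/(-15587) + E(-176)/(-18132 - 1*(-8228)) = -14506/(-15587) + (8*(-88 + 7*(-176))/(-11 - 176))/(-18132 - 1*(-8228)) = -14506*(-1/15587) + (8*(-88 - 1232)/(-187))/(-18132 + 8228) = 14506/15587 + (8*(-1/187)*(-1320))/(-9904) = 14506/15587 + (960/17)*(-1/9904) = 14506/15587 - 60/10523 = 151711418/164022001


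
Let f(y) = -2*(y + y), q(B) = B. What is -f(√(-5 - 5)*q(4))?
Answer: 16*I*√10 ≈ 50.596*I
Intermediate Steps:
f(y) = -4*y
-f(√(-5 - 5)*q(4)) = -(-4)*√(-5 - 5)*4 = -(-4)*√(-10)*4 = -(-4)*(I*√10)*4 = -(-4)*4*I*√10 = -(-16)*I*√10 = 16*I*√10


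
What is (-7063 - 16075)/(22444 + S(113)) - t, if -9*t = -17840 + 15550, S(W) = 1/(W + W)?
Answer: -11662732742/45651105 ≈ -255.48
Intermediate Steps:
S(W) = 1/(2*W)
t = 2290/9 (t = -(-17840 + 15550)/9 = -⅑*(-2290) = 2290/9 ≈ 254.44)
(-7063 - 16075)/(22444 + S(113)) - t = (-7063 - 16075)/(22444 + (½)/113) - 1*2290/9 = -23138/(22444 + (½)*(1/113)) - 2290/9 = -23138/(22444 + 1/226) - 2290/9 = -23138/5072345/226 - 2290/9 = -23138*226/5072345 - 2290/9 = -5229188/5072345 - 2290/9 = -11662732742/45651105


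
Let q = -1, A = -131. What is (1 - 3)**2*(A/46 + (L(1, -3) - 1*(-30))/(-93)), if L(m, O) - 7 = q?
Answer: -9226/713 ≈ -12.940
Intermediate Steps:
L(m, O) = 6 (L(m, O) = 7 - 1 = 6)
(1 - 3)**2*(A/46 + (L(1, -3) - 1*(-30))/(-93)) = (1 - 3)**2*(-131/46 + (6 - 1*(-30))/(-93)) = (-2)**2*(-131*1/46 + (6 + 30)*(-1/93)) = 4*(-131/46 + 36*(-1/93)) = 4*(-131/46 - 12/31) = 4*(-4613/1426) = -9226/713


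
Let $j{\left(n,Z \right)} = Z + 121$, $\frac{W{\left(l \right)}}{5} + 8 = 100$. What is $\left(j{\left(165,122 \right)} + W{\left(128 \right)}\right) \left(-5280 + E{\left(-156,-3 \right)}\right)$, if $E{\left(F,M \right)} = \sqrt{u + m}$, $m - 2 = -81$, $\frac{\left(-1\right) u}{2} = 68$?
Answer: $-3711840 + 703 i \sqrt{215} \approx -3.7118 \cdot 10^{6} + 10308.0 i$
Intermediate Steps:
$u = -136$ ($u = \left(-2\right) 68 = -136$)
$m = -79$ ($m = 2 - 81 = -79$)
$W{\left(l \right)} = 460$ ($W{\left(l \right)} = -40 + 5 \cdot 100 = -40 + 500 = 460$)
$E{\left(F,M \right)} = i \sqrt{215}$ ($E{\left(F,M \right)} = \sqrt{-136 - 79} = \sqrt{-215} = i \sqrt{215}$)
$j{\left(n,Z \right)} = 121 + Z$
$\left(j{\left(165,122 \right)} + W{\left(128 \right)}\right) \left(-5280 + E{\left(-156,-3 \right)}\right) = \left(\left(121 + 122\right) + 460\right) \left(-5280 + i \sqrt{215}\right) = \left(243 + 460\right) \left(-5280 + i \sqrt{215}\right) = 703 \left(-5280 + i \sqrt{215}\right) = -3711840 + 703 i \sqrt{215}$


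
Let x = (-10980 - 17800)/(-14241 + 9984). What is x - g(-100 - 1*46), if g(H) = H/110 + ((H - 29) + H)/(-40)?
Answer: 10711/170280 ≈ 0.062902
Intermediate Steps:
x = 28780/4257 (x = -28780/(-4257) = -28780*(-1/4257) = 28780/4257 ≈ 6.7606)
g(H) = 29/40 - 9*H/220 (g(H) = H*(1/110) + ((-29 + H) + H)*(-1/40) = H/110 + (-29 + 2*H)*(-1/40) = H/110 + (29/40 - H/20) = 29/40 - 9*H/220)
x - g(-100 - 1*46) = 28780/4257 - (29/40 - 9*(-100 - 1*46)/220) = 28780/4257 - (29/40 - 9*(-100 - 46)/220) = 28780/4257 - (29/40 - 9/220*(-146)) = 28780/4257 - (29/40 + 657/110) = 28780/4257 - 1*2947/440 = 28780/4257 - 2947/440 = 10711/170280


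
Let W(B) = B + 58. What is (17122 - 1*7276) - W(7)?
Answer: 9781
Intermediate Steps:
W(B) = 58 + B
(17122 - 1*7276) - W(7) = (17122 - 1*7276) - (58 + 7) = (17122 - 7276) - 1*65 = 9846 - 65 = 9781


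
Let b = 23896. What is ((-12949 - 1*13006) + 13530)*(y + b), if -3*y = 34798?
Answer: -458358250/3 ≈ -1.5279e+8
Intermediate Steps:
y = -34798/3 (y = -⅓*34798 = -34798/3 ≈ -11599.)
((-12949 - 1*13006) + 13530)*(y + b) = ((-12949 - 1*13006) + 13530)*(-34798/3 + 23896) = ((-12949 - 13006) + 13530)*(36890/3) = (-25955 + 13530)*(36890/3) = -12425*36890/3 = -458358250/3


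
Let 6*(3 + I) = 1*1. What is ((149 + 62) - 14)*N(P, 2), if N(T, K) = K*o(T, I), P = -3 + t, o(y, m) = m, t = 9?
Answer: -3349/3 ≈ -1116.3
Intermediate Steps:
I = -17/6 (I = -3 + (1*1)/6 = -3 + (⅙)*1 = -3 + ⅙ = -17/6 ≈ -2.8333)
P = 6 (P = -3 + 9 = 6)
N(T, K) = -17*K/6 (N(T, K) = K*(-17/6) = -17*K/6)
((149 + 62) - 14)*N(P, 2) = ((149 + 62) - 14)*(-17/6*2) = (211 - 14)*(-17/3) = 197*(-17/3) = -3349/3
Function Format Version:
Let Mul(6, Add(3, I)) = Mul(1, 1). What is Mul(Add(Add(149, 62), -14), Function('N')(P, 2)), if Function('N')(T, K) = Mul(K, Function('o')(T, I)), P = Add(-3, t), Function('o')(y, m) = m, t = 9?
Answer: Rational(-3349, 3) ≈ -1116.3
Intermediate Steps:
I = Rational(-17, 6) (I = Add(-3, Mul(Rational(1, 6), Mul(1, 1))) = Add(-3, Mul(Rational(1, 6), 1)) = Add(-3, Rational(1, 6)) = Rational(-17, 6) ≈ -2.8333)
P = 6 (P = Add(-3, 9) = 6)
Function('N')(T, K) = Mul(Rational(-17, 6), K) (Function('N')(T, K) = Mul(K, Rational(-17, 6)) = Mul(Rational(-17, 6), K))
Mul(Add(Add(149, 62), -14), Function('N')(P, 2)) = Mul(Add(Add(149, 62), -14), Mul(Rational(-17, 6), 2)) = Mul(Add(211, -14), Rational(-17, 3)) = Mul(197, Rational(-17, 3)) = Rational(-3349, 3)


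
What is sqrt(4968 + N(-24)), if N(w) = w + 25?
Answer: sqrt(4969) ≈ 70.491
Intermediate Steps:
N(w) = 25 + w
sqrt(4968 + N(-24)) = sqrt(4968 + (25 - 24)) = sqrt(4968 + 1) = sqrt(4969)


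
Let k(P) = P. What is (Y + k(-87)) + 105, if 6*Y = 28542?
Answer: 4775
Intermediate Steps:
Y = 4757 (Y = (⅙)*28542 = 4757)
(Y + k(-87)) + 105 = (4757 - 87) + 105 = 4670 + 105 = 4775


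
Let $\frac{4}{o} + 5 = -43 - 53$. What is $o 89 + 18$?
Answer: $\frac{1462}{101} \approx 14.475$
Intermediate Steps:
$o = - \frac{4}{101}$ ($o = \frac{4}{-5 - 96} = \frac{4}{-101} = 4 \left(- \frac{1}{101}\right) = - \frac{4}{101} \approx -0.039604$)
$o 89 + 18 = \left(- \frac{4}{101}\right) 89 + 18 = - \frac{356}{101} + 18 = \frac{1462}{101}$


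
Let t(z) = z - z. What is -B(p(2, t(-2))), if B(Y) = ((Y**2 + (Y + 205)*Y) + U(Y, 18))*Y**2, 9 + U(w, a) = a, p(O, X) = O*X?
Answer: 0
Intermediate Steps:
t(z) = 0
U(w, a) = -9 + a
B(Y) = Y**2*(9 + Y**2 + Y*(205 + Y)) (B(Y) = ((Y**2 + (Y + 205)*Y) + (-9 + 18))*Y**2 = ((Y**2 + (205 + Y)*Y) + 9)*Y**2 = ((Y**2 + Y*(205 + Y)) + 9)*Y**2 = (9 + Y**2 + Y*(205 + Y))*Y**2 = Y**2*(9 + Y**2 + Y*(205 + Y)))
-B(p(2, t(-2))) = -(2*0)**2*(9 + 2*(2*0)**2 + 205*(2*0)) = -0**2*(9 + 2*0**2 + 205*0) = -0*(9 + 2*0 + 0) = -0*(9 + 0 + 0) = -0*9 = -1*0 = 0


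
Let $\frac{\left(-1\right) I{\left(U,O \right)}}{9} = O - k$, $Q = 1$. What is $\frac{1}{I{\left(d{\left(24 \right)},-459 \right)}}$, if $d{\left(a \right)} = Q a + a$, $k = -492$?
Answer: $- \frac{1}{297} \approx -0.003367$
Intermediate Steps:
$d{\left(a \right)} = 2 a$ ($d{\left(a \right)} = 1 a + a = a + a = 2 a$)
$I{\left(U,O \right)} = -4428 - 9 O$ ($I{\left(U,O \right)} = - 9 \left(O - -492\right) = - 9 \left(O + 492\right) = - 9 \left(492 + O\right) = -4428 - 9 O$)
$\frac{1}{I{\left(d{\left(24 \right)},-459 \right)}} = \frac{1}{-4428 - -4131} = \frac{1}{-4428 + 4131} = \frac{1}{-297} = - \frac{1}{297}$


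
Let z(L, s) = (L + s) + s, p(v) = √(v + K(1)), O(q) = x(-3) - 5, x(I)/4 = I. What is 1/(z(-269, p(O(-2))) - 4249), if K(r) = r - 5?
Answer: -753/3402068 - I*√21/10206204 ≈ -0.00022134 - 4.49e-7*I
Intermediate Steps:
K(r) = -5 + r
x(I) = 4*I
O(q) = -17 (O(q) = 4*(-3) - 5 = -12 - 5 = -17)
p(v) = √(-4 + v) (p(v) = √(v + (-5 + 1)) = √(v - 4) = √(-4 + v))
z(L, s) = L + 2*s
1/(z(-269, p(O(-2))) - 4249) = 1/((-269 + 2*√(-4 - 17)) - 4249) = 1/((-269 + 2*√(-21)) - 4249) = 1/((-269 + 2*(I*√21)) - 4249) = 1/((-269 + 2*I*√21) - 4249) = 1/(-4518 + 2*I*√21)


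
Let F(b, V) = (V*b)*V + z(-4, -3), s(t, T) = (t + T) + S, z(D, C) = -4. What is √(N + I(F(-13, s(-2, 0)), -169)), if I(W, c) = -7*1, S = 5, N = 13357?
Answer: 5*√534 ≈ 115.54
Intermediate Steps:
s(t, T) = 5 + T + t (s(t, T) = (t + T) + 5 = (T + t) + 5 = 5 + T + t)
F(b, V) = -4 + b*V² (F(b, V) = (V*b)*V - 4 = b*V² - 4 = -4 + b*V²)
I(W, c) = -7
√(N + I(F(-13, s(-2, 0)), -169)) = √(13357 - 7) = √13350 = 5*√534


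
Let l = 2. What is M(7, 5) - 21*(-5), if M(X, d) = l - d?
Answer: 102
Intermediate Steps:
M(X, d) = 2 - d
M(7, 5) - 21*(-5) = (2 - 1*5) - 21*(-5) = (2 - 5) + 105 = -3 + 105 = 102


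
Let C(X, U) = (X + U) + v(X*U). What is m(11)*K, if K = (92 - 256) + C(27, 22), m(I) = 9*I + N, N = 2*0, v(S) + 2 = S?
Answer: 47223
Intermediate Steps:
v(S) = -2 + S
N = 0
C(X, U) = -2 + U + X + U*X (C(X, U) = (X + U) + (-2 + X*U) = (U + X) + (-2 + U*X) = -2 + U + X + U*X)
m(I) = 9*I (m(I) = 9*I + 0 = 9*I)
K = 477 (K = (92 - 256) + (-2 + 22 + 27 + 22*27) = -164 + (-2 + 22 + 27 + 594) = -164 + 641 = 477)
m(11)*K = (9*11)*477 = 99*477 = 47223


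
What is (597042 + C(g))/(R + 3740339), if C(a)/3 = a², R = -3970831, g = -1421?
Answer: -6654765/230492 ≈ -28.872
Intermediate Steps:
C(a) = 3*a²
(597042 + C(g))/(R + 3740339) = (597042 + 3*(-1421)²)/(-3970831 + 3740339) = (597042 + 3*2019241)/(-230492) = (597042 + 6057723)*(-1/230492) = 6654765*(-1/230492) = -6654765/230492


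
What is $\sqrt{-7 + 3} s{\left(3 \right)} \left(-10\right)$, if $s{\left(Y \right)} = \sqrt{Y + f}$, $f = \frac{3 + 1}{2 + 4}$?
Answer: $- \frac{20 i \sqrt{33}}{3} \approx - 38.297 i$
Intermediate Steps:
$f = \frac{2}{3}$ ($f = \frac{4}{6} = 4 \cdot \frac{1}{6} = \frac{2}{3} \approx 0.66667$)
$s{\left(Y \right)} = \sqrt{\frac{2}{3} + Y}$ ($s{\left(Y \right)} = \sqrt{Y + \frac{2}{3}} = \sqrt{\frac{2}{3} + Y}$)
$\sqrt{-7 + 3} s{\left(3 \right)} \left(-10\right) = \sqrt{-7 + 3} \frac{\sqrt{6 + 9 \cdot 3}}{3} \left(-10\right) = \sqrt{-4} \frac{\sqrt{6 + 27}}{3} \left(-10\right) = 2 i \frac{\sqrt{33}}{3} \left(-10\right) = \frac{2 i \sqrt{33}}{3} \left(-10\right) = - \frac{20 i \sqrt{33}}{3}$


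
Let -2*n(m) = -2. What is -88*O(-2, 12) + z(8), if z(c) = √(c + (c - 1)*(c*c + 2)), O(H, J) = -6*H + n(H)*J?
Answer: -2112 + √470 ≈ -2090.3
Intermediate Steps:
n(m) = 1 (n(m) = -½*(-2) = 1)
O(H, J) = J - 6*H (O(H, J) = -6*H + 1*J = -6*H + J = J - 6*H)
z(c) = √(c + (-1 + c)*(2 + c²)) (z(c) = √(c + (-1 + c)*(c² + 2)) = √(c + (-1 + c)*(2 + c²)))
-88*O(-2, 12) + z(8) = -88*(12 - 6*(-2)) + √(-2 + 8³ - 1*8² + 3*8) = -88*(12 + 12) + √(-2 + 512 - 1*64 + 24) = -88*24 + √(-2 + 512 - 64 + 24) = -2112 + √470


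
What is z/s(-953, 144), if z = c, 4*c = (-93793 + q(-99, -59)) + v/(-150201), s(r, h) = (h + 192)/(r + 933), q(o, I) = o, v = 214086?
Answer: 1678915045/1201608 ≈ 1397.2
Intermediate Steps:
s(r, h) = (192 + h)/(933 + r)
c = -2350481063/100134 (c = ((-93793 - 99) + 214086/(-150201))/4 = (-93892 + 214086*(-1/150201))/4 = (-93892 - 71362/50067)/4 = (¼)*(-4700962126/50067) = -2350481063/100134 ≈ -23473.)
z = -2350481063/100134 ≈ -23473.
z/s(-953, 144) = -2350481063*(933 - 953)/(192 + 144)/100134 = -2350481063/(100134*(336/(-20))) = -2350481063/(100134*((-1/20*336))) = -2350481063/(100134*(-84/5)) = -2350481063/100134*(-5/84) = 1678915045/1201608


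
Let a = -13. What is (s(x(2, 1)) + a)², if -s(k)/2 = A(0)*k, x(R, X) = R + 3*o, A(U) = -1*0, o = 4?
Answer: 169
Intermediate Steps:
A(U) = 0
x(R, X) = 12 + R (x(R, X) = R + 3*4 = R + 12 = 12 + R)
s(k) = 0 (s(k) = -0*k = -2*0 = 0)
(s(x(2, 1)) + a)² = (0 - 13)² = (-13)² = 169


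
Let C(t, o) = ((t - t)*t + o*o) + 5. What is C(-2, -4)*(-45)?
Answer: -945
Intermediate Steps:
C(t, o) = 5 + o**2 (C(t, o) = (0*t + o**2) + 5 = (0 + o**2) + 5 = o**2 + 5 = 5 + o**2)
C(-2, -4)*(-45) = (5 + (-4)**2)*(-45) = (5 + 16)*(-45) = 21*(-45) = -945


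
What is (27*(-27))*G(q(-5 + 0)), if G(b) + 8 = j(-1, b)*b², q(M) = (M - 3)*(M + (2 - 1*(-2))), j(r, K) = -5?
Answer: 239112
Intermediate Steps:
q(M) = (-3 + M)*(4 + M) (q(M) = (-3 + M)*(M + (2 + 2)) = (-3 + M)*(M + 4) = (-3 + M)*(4 + M))
G(b) = -8 - 5*b²
(27*(-27))*G(q(-5 + 0)) = (27*(-27))*(-8 - 5*(-12 + (-5 + 0) + (-5 + 0)²)²) = -729*(-8 - 5*(-12 - 5 + (-5)²)²) = -729*(-8 - 5*(-12 - 5 + 25)²) = -729*(-8 - 5*8²) = -729*(-8 - 5*64) = -729*(-8 - 320) = -729*(-328) = 239112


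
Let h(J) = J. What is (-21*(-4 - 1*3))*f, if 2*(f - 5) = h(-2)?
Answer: 588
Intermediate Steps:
f = 4 (f = 5 + (½)*(-2) = 5 - 1 = 4)
(-21*(-4 - 1*3))*f = -21*(-4 - 1*3)*4 = -21*(-4 - 3)*4 = -21*(-7)*4 = 147*4 = 588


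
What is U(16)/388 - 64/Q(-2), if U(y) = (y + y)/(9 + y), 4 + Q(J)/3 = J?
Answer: 77672/21825 ≈ 3.5589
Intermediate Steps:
Q(J) = -12 + 3*J
U(y) = 2*y/(9 + y) (U(y) = (2*y)/(9 + y) = 2*y/(9 + y))
U(16)/388 - 64/Q(-2) = (2*16/(9 + 16))/388 - 64/(-12 + 3*(-2)) = (2*16/25)*(1/388) - 64/(-12 - 6) = (2*16*(1/25))*(1/388) - 64/(-18) = (32/25)*(1/388) - 64*(-1/18) = 8/2425 + 32/9 = 77672/21825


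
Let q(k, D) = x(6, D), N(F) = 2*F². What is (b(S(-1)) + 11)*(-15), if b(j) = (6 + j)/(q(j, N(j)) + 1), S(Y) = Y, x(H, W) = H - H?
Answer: -240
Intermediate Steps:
x(H, W) = 0
q(k, D) = 0
b(j) = 6 + j (b(j) = (6 + j)/(0 + 1) = (6 + j)/1 = (6 + j)*1 = 6 + j)
(b(S(-1)) + 11)*(-15) = ((6 - 1) + 11)*(-15) = (5 + 11)*(-15) = 16*(-15) = -240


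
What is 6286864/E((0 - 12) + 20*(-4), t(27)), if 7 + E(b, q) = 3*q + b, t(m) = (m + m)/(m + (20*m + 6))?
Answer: -1200791024/18855 ≈ -63686.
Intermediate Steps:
t(m) = 2*m/(6 + 21*m) (t(m) = (2*m)/(m + (6 + 20*m)) = (2*m)/(6 + 21*m) = 2*m/(6 + 21*m))
E(b, q) = -7 + b + 3*q (E(b, q) = -7 + (3*q + b) = -7 + (b + 3*q) = -7 + b + 3*q)
6286864/E((0 - 12) + 20*(-4), t(27)) = 6286864/(-7 + ((0 - 12) + 20*(-4)) + 3*((2/3)*27/(2 + 7*27))) = 6286864/(-7 + (-12 - 80) + 3*((2/3)*27/(2 + 189))) = 6286864/(-7 - 92 + 3*((2/3)*27/191)) = 6286864/(-7 - 92 + 3*((2/3)*27*(1/191))) = 6286864/(-7 - 92 + 3*(18/191)) = 6286864/(-7 - 92 + 54/191) = 6286864/(-18855/191) = 6286864*(-191/18855) = -1200791024/18855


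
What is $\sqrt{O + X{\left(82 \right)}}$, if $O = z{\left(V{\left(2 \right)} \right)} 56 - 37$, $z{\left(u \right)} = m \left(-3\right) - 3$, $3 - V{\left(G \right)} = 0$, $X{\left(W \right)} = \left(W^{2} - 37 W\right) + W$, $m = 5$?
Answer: $3 \sqrt{303} \approx 52.221$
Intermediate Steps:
$X{\left(W \right)} = W^{2} - 36 W$
$V{\left(G \right)} = 3$ ($V{\left(G \right)} = 3 - 0 = 3 + 0 = 3$)
$z{\left(u \right)} = -18$ ($z{\left(u \right)} = 5 \left(-3\right) - 3 = -15 - 3 = -18$)
$O = -1045$ ($O = \left(-18\right) 56 - 37 = -1008 - 37 = -1045$)
$\sqrt{O + X{\left(82 \right)}} = \sqrt{-1045 + 82 \left(-36 + 82\right)} = \sqrt{-1045 + 82 \cdot 46} = \sqrt{-1045 + 3772} = \sqrt{2727} = 3 \sqrt{303}$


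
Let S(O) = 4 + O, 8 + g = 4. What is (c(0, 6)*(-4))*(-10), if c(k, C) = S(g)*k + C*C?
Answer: 1440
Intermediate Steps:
g = -4 (g = -8 + 4 = -4)
c(k, C) = C² (c(k, C) = (4 - 4)*k + C*C = 0*k + C² = 0 + C² = C²)
(c(0, 6)*(-4))*(-10) = (6²*(-4))*(-10) = (36*(-4))*(-10) = -144*(-10) = 1440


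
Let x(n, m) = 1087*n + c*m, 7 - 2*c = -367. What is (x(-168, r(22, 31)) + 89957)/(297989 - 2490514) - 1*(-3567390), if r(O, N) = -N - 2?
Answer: 1564318371716/438505 ≈ 3.5674e+6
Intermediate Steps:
c = 187 (c = 7/2 - ½*(-367) = 7/2 + 367/2 = 187)
r(O, N) = -2 - N
x(n, m) = 187*m + 1087*n (x(n, m) = 1087*n + 187*m = 187*m + 1087*n)
(x(-168, r(22, 31)) + 89957)/(297989 - 2490514) - 1*(-3567390) = ((187*(-2 - 1*31) + 1087*(-168)) + 89957)/(297989 - 2490514) - 1*(-3567390) = ((187*(-2 - 31) - 182616) + 89957)/(-2192525) + 3567390 = ((187*(-33) - 182616) + 89957)*(-1/2192525) + 3567390 = ((-6171 - 182616) + 89957)*(-1/2192525) + 3567390 = (-188787 + 89957)*(-1/2192525) + 3567390 = -98830*(-1/2192525) + 3567390 = 19766/438505 + 3567390 = 1564318371716/438505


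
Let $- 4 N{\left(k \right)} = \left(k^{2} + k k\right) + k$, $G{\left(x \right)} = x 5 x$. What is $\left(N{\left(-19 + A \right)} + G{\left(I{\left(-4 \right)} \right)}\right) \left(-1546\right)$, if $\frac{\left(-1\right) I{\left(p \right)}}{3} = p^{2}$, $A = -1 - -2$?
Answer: $-17566425$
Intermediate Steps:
$A = 1$ ($A = -1 + 2 = 1$)
$I{\left(p \right)} = - 3 p^{2}$
$G{\left(x \right)} = 5 x^{2}$ ($G{\left(x \right)} = 5 x x = 5 x^{2}$)
$N{\left(k \right)} = - \frac{k^{2}}{2} - \frac{k}{4}$ ($N{\left(k \right)} = - \frac{\left(k^{2} + k k\right) + k}{4} = - \frac{\left(k^{2} + k^{2}\right) + k}{4} = - \frac{2 k^{2} + k}{4} = - \frac{k + 2 k^{2}}{4} = - \frac{k^{2}}{2} - \frac{k}{4}$)
$\left(N{\left(-19 + A \right)} + G{\left(I{\left(-4 \right)} \right)}\right) \left(-1546\right) = \left(- \frac{\left(-19 + 1\right) \left(1 + 2 \left(-19 + 1\right)\right)}{4} + 5 \left(- 3 \left(-4\right)^{2}\right)^{2}\right) \left(-1546\right) = \left(\left(- \frac{1}{4}\right) \left(-18\right) \left(1 + 2 \left(-18\right)\right) + 5 \left(\left(-3\right) 16\right)^{2}\right) \left(-1546\right) = \left(\left(- \frac{1}{4}\right) \left(-18\right) \left(1 - 36\right) + 5 \left(-48\right)^{2}\right) \left(-1546\right) = \left(\left(- \frac{1}{4}\right) \left(-18\right) \left(-35\right) + 5 \cdot 2304\right) \left(-1546\right) = \left(- \frac{315}{2} + 11520\right) \left(-1546\right) = \frac{22725}{2} \left(-1546\right) = -17566425$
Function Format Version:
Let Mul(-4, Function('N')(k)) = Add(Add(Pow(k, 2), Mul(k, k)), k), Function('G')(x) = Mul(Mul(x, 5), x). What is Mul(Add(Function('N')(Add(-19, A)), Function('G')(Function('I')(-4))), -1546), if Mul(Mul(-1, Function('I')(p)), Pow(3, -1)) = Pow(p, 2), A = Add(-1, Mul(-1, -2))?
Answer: -17566425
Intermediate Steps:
A = 1 (A = Add(-1, 2) = 1)
Function('I')(p) = Mul(-3, Pow(p, 2))
Function('G')(x) = Mul(5, Pow(x, 2)) (Function('G')(x) = Mul(Mul(5, x), x) = Mul(5, Pow(x, 2)))
Function('N')(k) = Add(Mul(Rational(-1, 2), Pow(k, 2)), Mul(Rational(-1, 4), k)) (Function('N')(k) = Mul(Rational(-1, 4), Add(Add(Pow(k, 2), Mul(k, k)), k)) = Mul(Rational(-1, 4), Add(Add(Pow(k, 2), Pow(k, 2)), k)) = Mul(Rational(-1, 4), Add(Mul(2, Pow(k, 2)), k)) = Mul(Rational(-1, 4), Add(k, Mul(2, Pow(k, 2)))) = Add(Mul(Rational(-1, 2), Pow(k, 2)), Mul(Rational(-1, 4), k)))
Mul(Add(Function('N')(Add(-19, A)), Function('G')(Function('I')(-4))), -1546) = Mul(Add(Mul(Rational(-1, 4), Add(-19, 1), Add(1, Mul(2, Add(-19, 1)))), Mul(5, Pow(Mul(-3, Pow(-4, 2)), 2))), -1546) = Mul(Add(Mul(Rational(-1, 4), -18, Add(1, Mul(2, -18))), Mul(5, Pow(Mul(-3, 16), 2))), -1546) = Mul(Add(Mul(Rational(-1, 4), -18, Add(1, -36)), Mul(5, Pow(-48, 2))), -1546) = Mul(Add(Mul(Rational(-1, 4), -18, -35), Mul(5, 2304)), -1546) = Mul(Add(Rational(-315, 2), 11520), -1546) = Mul(Rational(22725, 2), -1546) = -17566425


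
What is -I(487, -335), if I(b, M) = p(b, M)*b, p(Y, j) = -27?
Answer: 13149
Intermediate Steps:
I(b, M) = -27*b
-I(487, -335) = -(-27)*487 = -1*(-13149) = 13149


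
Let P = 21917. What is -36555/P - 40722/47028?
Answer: -435268769/171785446 ≈ -2.5338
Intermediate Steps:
-36555/P - 40722/47028 = -36555/21917 - 40722/47028 = -36555*1/21917 - 40722*1/47028 = -36555/21917 - 6787/7838 = -435268769/171785446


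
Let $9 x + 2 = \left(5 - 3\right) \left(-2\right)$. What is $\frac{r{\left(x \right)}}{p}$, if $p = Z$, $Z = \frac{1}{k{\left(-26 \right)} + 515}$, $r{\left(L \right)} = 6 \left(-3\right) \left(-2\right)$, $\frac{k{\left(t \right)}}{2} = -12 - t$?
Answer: $19548$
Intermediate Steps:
$k{\left(t \right)} = -24 - 2 t$ ($k{\left(t \right)} = 2 \left(-12 - t\right) = -24 - 2 t$)
$x = - \frac{2}{3}$ ($x = - \frac{2}{9} + \frac{\left(5 - 3\right) \left(-2\right)}{9} = - \frac{2}{9} + \frac{2 \left(-2\right)}{9} = - \frac{2}{9} + \frac{1}{9} \left(-4\right) = - \frac{2}{9} - \frac{4}{9} = - \frac{2}{3} \approx -0.66667$)
$r{\left(L \right)} = 36$ ($r{\left(L \right)} = \left(-18\right) \left(-2\right) = 36$)
$Z = \frac{1}{543}$ ($Z = \frac{1}{\left(-24 - -52\right) + 515} = \frac{1}{\left(-24 + 52\right) + 515} = \frac{1}{28 + 515} = \frac{1}{543} \approx 0.0018416$)
$p = \frac{1}{543} \approx 0.0018416$
$\frac{r{\left(x \right)}}{p} = 36 \frac{1}{\frac{1}{543}} = 36 \cdot 543 = 19548$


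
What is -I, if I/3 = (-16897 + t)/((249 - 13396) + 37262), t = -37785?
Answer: 164046/24115 ≈ 6.8027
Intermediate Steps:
I = -164046/24115 (I = 3*((-16897 - 37785)/((249 - 13396) + 37262)) = 3*(-54682/(-13147 + 37262)) = 3*(-54682/24115) = -164046/24115 ≈ -6.8027)
-I = -1*(-164046/24115) = 164046/24115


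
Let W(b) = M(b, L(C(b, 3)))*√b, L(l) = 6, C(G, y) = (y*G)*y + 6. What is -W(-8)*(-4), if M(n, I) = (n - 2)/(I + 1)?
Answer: -80*I*√2/7 ≈ -16.162*I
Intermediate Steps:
C(G, y) = 6 + G*y² (C(G, y) = (G*y)*y + 6 = G*y² + 6 = 6 + G*y²)
M(n, I) = (-2 + n)/(1 + I)
W(b) = √b*(-2/7 + b/7) (W(b) = ((-2 + b)/(1 + 6))*√b = ((-2 + b)/7)*√b = (-2/7 + b/7)*√b = √b*(-2/7 + b/7))
-W(-8)*(-4) = -√(-8)*(-2 - 8)/7*(-4) = -(⅐)*(2*I*√2)*(-10)*(-4) = -(-20*I*√2/7)*(-4) = -80*I*√2/7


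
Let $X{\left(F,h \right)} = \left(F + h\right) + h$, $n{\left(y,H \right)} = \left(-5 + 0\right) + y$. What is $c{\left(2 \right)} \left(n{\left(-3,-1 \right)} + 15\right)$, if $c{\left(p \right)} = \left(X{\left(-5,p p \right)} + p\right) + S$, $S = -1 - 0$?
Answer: $28$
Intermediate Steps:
$n{\left(y,H \right)} = -5 + y$
$S = -1$ ($S = -1 + 0 = -1$)
$X{\left(F,h \right)} = F + 2 h$
$c{\left(p \right)} = -6 + p + 2 p^{2}$ ($c{\left(p \right)} = \left(\left(-5 + 2 p p\right) + p\right) - 1 = \left(\left(-5 + 2 p^{2}\right) + p\right) - 1 = \left(-5 + p + 2 p^{2}\right) - 1 = -6 + p + 2 p^{2}$)
$c{\left(2 \right)} \left(n{\left(-3,-1 \right)} + 15\right) = \left(-6 + 2 + 2 \cdot 2^{2}\right) \left(\left(-5 - 3\right) + 15\right) = \left(-6 + 2 + 2 \cdot 4\right) \left(-8 + 15\right) = \left(-6 + 2 + 8\right) 7 = 4 \cdot 7 = 28$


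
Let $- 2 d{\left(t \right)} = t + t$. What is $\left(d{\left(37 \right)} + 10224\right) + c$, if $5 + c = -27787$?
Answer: $-17605$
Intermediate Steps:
$c = -27792$ ($c = -5 - 27787 = -27792$)
$d{\left(t \right)} = - t$ ($d{\left(t \right)} = - \frac{t + t}{2} = - \frac{2 t}{2} = - t$)
$\left(d{\left(37 \right)} + 10224\right) + c = \left(\left(-1\right) 37 + 10224\right) - 27792 = \left(-37 + 10224\right) - 27792 = 10187 - 27792 = -17605$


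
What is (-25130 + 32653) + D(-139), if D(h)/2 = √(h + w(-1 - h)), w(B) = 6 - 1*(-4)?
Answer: 7523 + 2*I*√129 ≈ 7523.0 + 22.716*I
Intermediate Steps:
w(B) = 10 (w(B) = 6 + 4 = 10)
D(h) = 2*√(10 + h) (D(h) = 2*√(h + 10) = 2*√(10 + h))
(-25130 + 32653) + D(-139) = (-25130 + 32653) + 2*√(10 - 139) = 7523 + 2*√(-129) = 7523 + 2*(I*√129) = 7523 + 2*I*√129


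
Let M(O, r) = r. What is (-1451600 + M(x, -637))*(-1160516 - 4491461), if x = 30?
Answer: 8208010122549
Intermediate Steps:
(-1451600 + M(x, -637))*(-1160516 - 4491461) = (-1451600 - 637)*(-1160516 - 4491461) = -1452237*(-5651977) = 8208010122549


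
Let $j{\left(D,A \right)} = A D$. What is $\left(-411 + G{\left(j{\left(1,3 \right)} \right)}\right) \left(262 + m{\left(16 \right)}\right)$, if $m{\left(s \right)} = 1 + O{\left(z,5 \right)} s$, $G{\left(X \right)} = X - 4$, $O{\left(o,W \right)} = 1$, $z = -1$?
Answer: $-114948$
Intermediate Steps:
$G{\left(X \right)} = -4 + X$
$m{\left(s \right)} = 1 + s$ ($m{\left(s \right)} = 1 + 1 s = 1 + s$)
$\left(-411 + G{\left(j{\left(1,3 \right)} \right)}\right) \left(262 + m{\left(16 \right)}\right) = \left(-411 + \left(-4 + 3 \cdot 1\right)\right) \left(262 + \left(1 + 16\right)\right) = \left(-411 + \left(-4 + 3\right)\right) \left(262 + 17\right) = \left(-411 - 1\right) 279 = \left(-412\right) 279 = -114948$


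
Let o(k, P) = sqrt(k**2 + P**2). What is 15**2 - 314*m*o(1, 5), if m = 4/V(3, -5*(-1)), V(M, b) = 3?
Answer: 225 - 1256*sqrt(26)/3 ≈ -1909.8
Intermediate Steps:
o(k, P) = sqrt(P**2 + k**2)
m = 4/3 ≈ 1.3333
15**2 - 314*m*o(1, 5) = 15**2 - 1256*sqrt(5**2 + 1**2)/3 = 225 - 1256*sqrt(25 + 1)/3 = 225 - 1256*sqrt(26)/3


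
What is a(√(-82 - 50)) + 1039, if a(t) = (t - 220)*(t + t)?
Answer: 775 - 880*I*√33 ≈ 775.0 - 5055.2*I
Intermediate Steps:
a(t) = 2*t*(-220 + t) (a(t) = (-220 + t)*(2*t) = 2*t*(-220 + t))
a(√(-82 - 50)) + 1039 = 2*√(-82 - 50)*(-220 + √(-82 - 50)) + 1039 = 2*√(-132)*(-220 + √(-132)) + 1039 = 2*(2*I*√33)*(-220 + 2*I*√33) + 1039 = 4*I*√33*(-220 + 2*I*√33) + 1039 = 1039 + 4*I*√33*(-220 + 2*I*√33)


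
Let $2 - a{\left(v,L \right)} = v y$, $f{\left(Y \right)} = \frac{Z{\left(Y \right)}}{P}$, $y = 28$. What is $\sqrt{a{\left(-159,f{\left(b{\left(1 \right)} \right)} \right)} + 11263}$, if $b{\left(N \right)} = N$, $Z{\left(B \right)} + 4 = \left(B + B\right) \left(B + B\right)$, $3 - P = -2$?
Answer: $13 \sqrt{93} \approx 125.37$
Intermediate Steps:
$P = 5$ ($P = 3 - -2 = 3 + 2 = 5$)
$Z{\left(B \right)} = -4 + 4 B^{2}$ ($Z{\left(B \right)} = -4 + \left(B + B\right) \left(B + B\right) = -4 + 2 B 2 B = -4 + 4 B^{2}$)
$f{\left(Y \right)} = - \frac{4}{5} + \frac{4 Y^{2}}{5}$ ($f{\left(Y \right)} = \frac{-4 + 4 Y^{2}}{5} = \left(-4 + 4 Y^{2}\right) \frac{1}{5} = - \frac{4}{5} + \frac{4 Y^{2}}{5}$)
$a{\left(v,L \right)} = 2 - 28 v$ ($a{\left(v,L \right)} = 2 - v 28 = 2 - 28 v$)
$\sqrt{a{\left(-159,f{\left(b{\left(1 \right)} \right)} \right)} + 11263} = \sqrt{\left(2 - -4452\right) + 11263} = \sqrt{\left(2 + 4452\right) + 11263} = \sqrt{4454 + 11263} = \sqrt{15717} = 13 \sqrt{93}$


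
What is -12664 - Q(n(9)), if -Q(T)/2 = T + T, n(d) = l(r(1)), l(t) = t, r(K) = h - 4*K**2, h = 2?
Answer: -12672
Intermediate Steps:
r(K) = 2 - 4*K**2
n(d) = -2 (n(d) = 2 - 4*1**2 = 2 - 4*1 = 2 - 4 = -2)
Q(T) = -4*T (Q(T) = -2*(T + T) = -4*T)
-12664 - Q(n(9)) = -12664 - (-4)*(-2) = -12664 - 1*8 = -12664 - 8 = -12672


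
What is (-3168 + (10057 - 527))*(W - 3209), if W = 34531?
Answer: 199270564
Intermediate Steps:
(-3168 + (10057 - 527))*(W - 3209) = (-3168 + (10057 - 527))*(34531 - 3209) = (-3168 + 9530)*31322 = 6362*31322 = 199270564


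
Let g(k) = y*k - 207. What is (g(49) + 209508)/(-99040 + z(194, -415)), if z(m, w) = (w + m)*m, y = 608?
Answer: -239093/141914 ≈ -1.6848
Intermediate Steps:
g(k) = -207 + 608*k (g(k) = 608*k - 207 = -207 + 608*k)
z(m, w) = m*(m + w) (z(m, w) = (m + w)*m = m*(m + w))
(g(49) + 209508)/(-99040 + z(194, -415)) = ((-207 + 608*49) + 209508)/(-99040 + 194*(194 - 415)) = ((-207 + 29792) + 209508)/(-99040 + 194*(-221)) = (29585 + 209508)/(-99040 - 42874) = 239093/(-141914) = 239093*(-1/141914) = -239093/141914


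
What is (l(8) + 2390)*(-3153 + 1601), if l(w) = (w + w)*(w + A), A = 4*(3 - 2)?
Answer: -4007264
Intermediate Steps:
A = 4 (A = 4*1 = 4)
l(w) = 2*w*(4 + w) (l(w) = (w + w)*(w + 4) = (2*w)*(4 + w) = 2*w*(4 + w))
(l(8) + 2390)*(-3153 + 1601) = (2*8*(4 + 8) + 2390)*(-3153 + 1601) = (2*8*12 + 2390)*(-1552) = (192 + 2390)*(-1552) = 2582*(-1552) = -4007264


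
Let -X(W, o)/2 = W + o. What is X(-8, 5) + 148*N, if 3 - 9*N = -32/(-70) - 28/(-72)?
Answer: 117428/2835 ≈ 41.421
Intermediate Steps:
X(W, o) = -2*W - 2*o (X(W, o) = -2*(W + o) = -2*W - 2*o)
N = 1357/5670 (N = ⅓ - (-32/(-70) - 28/(-72))/9 = ⅓ - (-32*(-1/70) - 28*(-1/72))/9 = ⅓ - (16/35 + 7/18)/9 = ⅓ - ⅑*533/630 = ⅓ - 533/5670 = 1357/5670 ≈ 0.23933)
X(-8, 5) + 148*N = (-2*(-8) - 2*5) + 148*(1357/5670) = (16 - 10) + 100418/2835 = 6 + 100418/2835 = 117428/2835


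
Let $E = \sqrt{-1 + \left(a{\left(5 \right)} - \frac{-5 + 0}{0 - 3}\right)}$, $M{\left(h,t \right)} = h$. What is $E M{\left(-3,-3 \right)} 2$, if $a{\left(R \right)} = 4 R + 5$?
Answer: $- 2 \sqrt{201} \approx -28.355$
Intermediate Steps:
$a{\left(R \right)} = 5 + 4 R$
$E = \frac{\sqrt{201}}{3}$ ($E = \sqrt{-1 + \left(\left(5 + 4 \cdot 5\right) - \frac{-5 + 0}{0 - 3}\right)} = \sqrt{-1 + \left(\left(5 + 20\right) - - \frac{5}{-3}\right)} = \sqrt{-1 + \left(25 - \left(-5\right) \left(- \frac{1}{3}\right)\right)} = \sqrt{-1 + \left(25 - \frac{5}{3}\right)} = \sqrt{-1 + \frac{70}{3}} = \sqrt{\frac{67}{3}} = \frac{\sqrt{201}}{3} \approx 4.7258$)
$E M{\left(-3,-3 \right)} 2 = \frac{\sqrt{201}}{3} \left(-3\right) 2 = - \sqrt{201} \cdot 2 = - 2 \sqrt{201}$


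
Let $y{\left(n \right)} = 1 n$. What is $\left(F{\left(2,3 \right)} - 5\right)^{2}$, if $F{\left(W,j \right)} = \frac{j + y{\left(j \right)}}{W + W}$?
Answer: $\frac{49}{4} \approx 12.25$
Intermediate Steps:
$y{\left(n \right)} = n$
$F{\left(W,j \right)} = \frac{j}{W}$ ($F{\left(W,j \right)} = \frac{j + j}{W + W} = \frac{2 j}{2 W} = 2 j \frac{1}{2 W} = \frac{j}{W}$)
$\left(F{\left(2,3 \right)} - 5\right)^{2} = \left(\frac{3}{2} - 5\right)^{2} = \left(- \frac{7}{2}\right)^{2} = \frac{49}{4}$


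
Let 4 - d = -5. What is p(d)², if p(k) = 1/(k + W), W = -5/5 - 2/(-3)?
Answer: 9/676 ≈ 0.013314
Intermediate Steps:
d = 9 (d = 4 - 1*(-5) = 4 + 5 = 9)
W = -⅓ (W = -5*⅕ - 2*(-⅓) = -1 + ⅔ = -⅓ ≈ -0.33333)
p(k) = 1/(-⅓ + k) (p(k) = 1/(k - ⅓) = 1/(-⅓ + k))
p(d)² = (3/(-1 + 3*9))² = (3/(-1 + 27))² = (3/26)² = 9/676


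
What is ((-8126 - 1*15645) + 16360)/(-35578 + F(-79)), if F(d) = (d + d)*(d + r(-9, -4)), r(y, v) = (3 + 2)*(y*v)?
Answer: 7411/51536 ≈ 0.14380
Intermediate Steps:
r(y, v) = 5*v*y (r(y, v) = 5*(v*y) = 5*v*y)
F(d) = 2*d*(180 + d) (F(d) = (d + d)*(d + 5*(-4)*(-9)) = (2*d)*(d + 180) = (2*d)*(180 + d) = 2*d*(180 + d))
((-8126 - 1*15645) + 16360)/(-35578 + F(-79)) = ((-8126 - 1*15645) + 16360)/(-35578 + 2*(-79)*(180 - 79)) = ((-8126 - 15645) + 16360)/(-35578 + 2*(-79)*101) = (-23771 + 16360)/(-35578 - 15958) = -7411/(-51536) = -7411*(-1/51536) = 7411/51536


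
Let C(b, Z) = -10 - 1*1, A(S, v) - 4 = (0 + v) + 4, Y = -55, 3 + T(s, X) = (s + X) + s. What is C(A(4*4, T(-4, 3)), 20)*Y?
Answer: 605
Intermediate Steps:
T(s, X) = -3 + X + 2*s (T(s, X) = -3 + ((s + X) + s) = -3 + ((X + s) + s) = -3 + (X + 2*s) = -3 + X + 2*s)
A(S, v) = 8 + v (A(S, v) = 4 + ((0 + v) + 4) = 4 + (v + 4) = 4 + (4 + v) = 8 + v)
C(b, Z) = -11 (C(b, Z) = -10 - 1 = -11)
C(A(4*4, T(-4, 3)), 20)*Y = -11*(-55) = 605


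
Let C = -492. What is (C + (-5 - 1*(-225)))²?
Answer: 73984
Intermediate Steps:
(C + (-5 - 1*(-225)))² = (-492 + (-5 - 1*(-225)))² = (-492 + (-5 + 225))² = (-492 + 220)² = (-272)² = 73984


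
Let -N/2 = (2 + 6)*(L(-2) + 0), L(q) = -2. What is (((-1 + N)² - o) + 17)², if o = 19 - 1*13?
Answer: 944784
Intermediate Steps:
o = 6 (o = 19 - 13 = 6)
N = 32 (N = -2*(2 + 6)*(-2 + 0) = -16*(-2) = -2*(-16) = 32)
(((-1 + N)² - o) + 17)² = (((-1 + 32)² - 1*6) + 17)² = ((31² - 6) + 17)² = ((961 - 6) + 17)² = (955 + 17)² = 972² = 944784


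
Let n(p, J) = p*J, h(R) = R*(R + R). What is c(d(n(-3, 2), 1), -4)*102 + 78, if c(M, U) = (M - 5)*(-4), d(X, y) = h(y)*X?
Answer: 7014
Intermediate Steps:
h(R) = 2*R**2 (h(R) = R*(2*R) = 2*R**2)
n(p, J) = J*p
d(X, y) = 2*X*y**2 (d(X, y) = (2*y**2)*X = 2*X*y**2)
c(M, U) = 20 - 4*M (c(M, U) = (-5 + M)*(-4) = 20 - 4*M)
c(d(n(-3, 2), 1), -4)*102 + 78 = (20 - 8*2*(-3)*1**2)*102 + 78 = (20 - 8*(-6))*102 + 78 = (20 - 4*(-12))*102 + 78 = (20 + 48)*102 + 78 = 68*102 + 78 = 6936 + 78 = 7014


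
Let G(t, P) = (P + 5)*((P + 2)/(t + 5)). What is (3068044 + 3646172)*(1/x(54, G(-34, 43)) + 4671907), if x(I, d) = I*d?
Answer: 50816472219753103/1620 ≈ 3.1368e+13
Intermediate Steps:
G(t, P) = (2 + P)*(5 + P)/(5 + t) (G(t, P) = (5 + P)*((2 + P)/(5 + t)) = (2 + P)*(5 + P)/(5 + t))
(3068044 + 3646172)*(1/x(54, G(-34, 43)) + 4671907) = (3068044 + 3646172)*(1/(54*((10 + 43² + 7*43)/(5 - 34))) + 4671907) = 6714216*(1/(54*((10 + 1849 + 301)/(-29))) + 4671907) = 6714216*(1/(54*(-1/29*2160)) + 4671907) = 6714216*(1/(54*(-2160/29)) + 4671907) = 6714216*(1/(-116640/29) + 4671907) = 6714216*(-29/116640 + 4671907) = 6714216*(544931232451/116640) = 50816472219753103/1620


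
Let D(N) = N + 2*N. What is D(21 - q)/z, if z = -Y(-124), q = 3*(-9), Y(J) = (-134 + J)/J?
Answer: -2976/43 ≈ -69.209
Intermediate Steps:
Y(J) = (-134 + J)/J
q = -27
z = -129/62 (z = -(-134 - 124)/(-124) = -(-1)*(-258)/124 = -1*129/62 = -129/62 ≈ -2.0806)
D(N) = 3*N
D(21 - q)/z = (3*(21 - 1*(-27)))/(-129/62) = (3*(21 + 27))*(-62/129) = (3*48)*(-62/129) = 144*(-62/129) = -2976/43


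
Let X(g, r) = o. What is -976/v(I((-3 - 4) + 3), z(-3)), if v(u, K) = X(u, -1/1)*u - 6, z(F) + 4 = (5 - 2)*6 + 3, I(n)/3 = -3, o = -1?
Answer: -976/3 ≈ -325.33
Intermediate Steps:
X(g, r) = -1
I(n) = -9 (I(n) = 3*(-3) = -9)
z(F) = 17 (z(F) = -4 + ((5 - 2)*6 + 3) = -4 + (3*6 + 3) = -4 + (18 + 3) = -4 + 21 = 17)
v(u, K) = -6 - u (v(u, K) = -u - 6 = -6 - u)
-976/v(I((-3 - 4) + 3), z(-3)) = -976/(-6 - 1*(-9)) = -976/(-6 + 9) = -976/3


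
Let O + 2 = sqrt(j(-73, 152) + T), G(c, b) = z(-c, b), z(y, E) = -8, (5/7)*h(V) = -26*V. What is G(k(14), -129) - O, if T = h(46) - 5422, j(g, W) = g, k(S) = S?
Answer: -6 - 3*I*sqrt(19915)/5 ≈ -6.0 - 84.672*I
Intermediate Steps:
h(V) = -182*V/5 (h(V) = 7*(-26*V)/5 = -182*V/5)
G(c, b) = -8
T = -35482/5 (T = -182/5*46 - 5422 = -8372/5 - 5422 = -35482/5 ≈ -7096.4)
O = -2 + 3*I*sqrt(19915)/5 (O = -2 + sqrt(-73 - 35482/5) = -2 + sqrt(-35847/5) = -2 + 3*I*sqrt(19915)/5 ≈ -2.0 + 84.672*I)
G(k(14), -129) - O = -8 - (-2 + 3*I*sqrt(19915)/5) = -8 + (2 - 3*I*sqrt(19915)/5) = -6 - 3*I*sqrt(19915)/5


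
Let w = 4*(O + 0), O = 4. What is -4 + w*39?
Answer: 620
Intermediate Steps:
w = 16 (w = 4*(4 + 0) = 4*4 = 16)
-4 + w*39 = -4 + 16*39 = -4 + 624 = 620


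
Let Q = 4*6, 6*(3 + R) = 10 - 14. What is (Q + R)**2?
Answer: 3721/9 ≈ 413.44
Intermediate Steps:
R = -11/3 (R = -3 + (10 - 14)/6 = -3 + (1/6)*(-4) = -3 - 2/3 = -11/3 ≈ -3.6667)
Q = 24
(Q + R)**2 = (24 - 11/3)**2 = (61/3)**2 = 3721/9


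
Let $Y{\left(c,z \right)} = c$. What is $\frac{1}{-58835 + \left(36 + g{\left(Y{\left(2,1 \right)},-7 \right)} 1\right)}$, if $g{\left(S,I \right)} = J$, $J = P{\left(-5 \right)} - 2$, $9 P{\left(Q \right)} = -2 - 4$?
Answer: $- \frac{3}{176405} \approx -1.7006 \cdot 10^{-5}$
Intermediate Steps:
$P{\left(Q \right)} = - \frac{2}{3}$ ($P{\left(Q \right)} = \frac{-2 - 4}{9} = \frac{1}{9} \left(-6\right) = - \frac{2}{3}$)
$J = - \frac{8}{3}$ ($J = - \frac{2}{3} - 2 = - \frac{8}{3} \approx -2.6667$)
$g{\left(S,I \right)} = - \frac{8}{3}$
$\frac{1}{-58835 + \left(36 + g{\left(Y{\left(2,1 \right)},-7 \right)} 1\right)} = \frac{1}{-58835 + \left(36 - \frac{8}{3}\right)} = \frac{1}{-58835 + \frac{100}{3}} = \frac{1}{- \frac{176405}{3}} = - \frac{3}{176405}$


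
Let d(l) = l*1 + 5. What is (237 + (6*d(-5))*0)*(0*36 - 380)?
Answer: -90060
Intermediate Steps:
d(l) = 5 + l (d(l) = l + 5 = 5 + l)
(237 + (6*d(-5))*0)*(0*36 - 380) = (237 + (6*(5 - 5))*0)*(0*36 - 380) = (237 + (6*0)*0)*(0 - 380) = (237 + 0*0)*(-380) = (237 + 0)*(-380) = 237*(-380) = -90060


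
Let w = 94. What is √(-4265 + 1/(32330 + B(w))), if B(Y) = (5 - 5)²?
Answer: I*√4457901226170/32330 ≈ 65.307*I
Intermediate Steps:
B(Y) = 0 (B(Y) = 0² = 0)
√(-4265 + 1/(32330 + B(w))) = √(-4265 + 1/(32330 + 0)) = √(-4265 + 1/32330) = √(-137887449/32330) = I*√4457901226170/32330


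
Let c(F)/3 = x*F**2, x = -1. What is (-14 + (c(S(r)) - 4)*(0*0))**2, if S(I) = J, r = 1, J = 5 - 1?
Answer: 196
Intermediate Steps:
J = 4
S(I) = 4
c(F) = -3*F**2 (c(F) = 3*(-F**2) = -3*F**2)
(-14 + (c(S(r)) - 4)*(0*0))**2 = (-14 + (-3*4**2 - 4)*(0*0))**2 = (-14 + (-3*16 - 4)*0)**2 = (-14 + (-48 - 4)*0)**2 = (-14 - 52*0)**2 = (-14 + 0)**2 = (-14)**2 = 196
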